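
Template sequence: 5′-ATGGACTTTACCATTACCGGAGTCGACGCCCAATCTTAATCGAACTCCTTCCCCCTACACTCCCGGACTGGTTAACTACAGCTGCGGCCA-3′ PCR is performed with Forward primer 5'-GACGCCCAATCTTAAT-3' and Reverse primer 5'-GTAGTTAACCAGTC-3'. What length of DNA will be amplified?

The forward primer matches the template at positions 25–40.
Taking the reverse complement of GTAGTTAACCAGTC gives GACTGGTTAACTAC, found at positions 66–79 on the template; the primer anneals here to the top strand with its 3' end pointing upstream.
The product runs from position 25 to position 79, so its length is 79 − 25 + 1 = 55 bp.

55 bp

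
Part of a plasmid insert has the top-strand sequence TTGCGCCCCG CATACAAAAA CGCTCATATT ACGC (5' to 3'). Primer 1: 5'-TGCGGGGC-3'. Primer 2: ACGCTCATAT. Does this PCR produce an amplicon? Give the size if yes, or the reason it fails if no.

No product — the primers' 3' ends point away from each other.

Primer 1 (TGCGGGGC) has reverse complement GCCCCGCA, which matches the top strand at positions 5–12; primer 1 anneals to the top strand there with its 3' end pointing upstream toward position 5.
Primer 2 (ACGCTCATAT) matches the top strand directly at positions 20–29; it anneals to the bottom strand with its 3' end pointing downstream toward position 29.
The 3' ends diverge (primer 1 extends toward position 1, primer 2 toward position 34), so the primers never converge on a shared product.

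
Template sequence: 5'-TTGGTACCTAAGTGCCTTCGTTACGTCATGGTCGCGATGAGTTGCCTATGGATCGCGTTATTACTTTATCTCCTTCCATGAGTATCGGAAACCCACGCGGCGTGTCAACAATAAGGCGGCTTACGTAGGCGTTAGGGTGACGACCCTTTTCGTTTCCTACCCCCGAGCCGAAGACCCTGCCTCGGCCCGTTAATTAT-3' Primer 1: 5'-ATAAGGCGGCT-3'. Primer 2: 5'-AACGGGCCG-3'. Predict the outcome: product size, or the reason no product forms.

Yes — an 81 bp product.

Primer 1 (ATAAGGCGGCT) matches the top strand at positions 111–121; it acts as a forward primer.
Primer 2's reverse complement is CGGCCCGTT, matching the top strand at positions 183–191; it acts as a reverse primer.
The 3' ends face each other across positions 111–191, giving an 81 bp product.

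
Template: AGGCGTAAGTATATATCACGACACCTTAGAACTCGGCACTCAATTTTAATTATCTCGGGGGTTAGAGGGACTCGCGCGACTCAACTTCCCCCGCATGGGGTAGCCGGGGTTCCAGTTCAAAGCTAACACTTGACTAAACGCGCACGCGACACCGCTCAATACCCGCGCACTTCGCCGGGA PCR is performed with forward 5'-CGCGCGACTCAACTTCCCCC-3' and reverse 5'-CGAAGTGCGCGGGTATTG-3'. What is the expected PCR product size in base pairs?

102 bp

Scanning the template, CGCGCGACTCAACTTCCCCC occurs at positions 73–92; this primer anneals to the bottom strand there with its 3' end pointing downstream.
The reverse primer's reverse complement is CAATACCCGCGCACTTCG, which matches the template at positions 157–174.
Amplicon spans positions 73–174: 102 bp.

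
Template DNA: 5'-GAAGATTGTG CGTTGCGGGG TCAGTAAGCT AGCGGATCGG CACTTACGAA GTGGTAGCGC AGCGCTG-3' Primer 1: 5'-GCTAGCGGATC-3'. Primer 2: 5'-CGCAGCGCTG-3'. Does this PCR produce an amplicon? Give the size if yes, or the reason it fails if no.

No product — both primers anneal to the same strand and extend in the same direction.

Primer 1 (GCTAGCGGATC) matches the top strand at positions 28–38 (3' end points downstream).
Primer 2 (CGCAGCGCTG) also matches the top strand directly, at positions 58–67 — its reverse complement CAGCGCTGCG is not present.
Both primers anneal to the bottom strand with 3' ends pointing the same way, so neither can prime synthesis back toward the other.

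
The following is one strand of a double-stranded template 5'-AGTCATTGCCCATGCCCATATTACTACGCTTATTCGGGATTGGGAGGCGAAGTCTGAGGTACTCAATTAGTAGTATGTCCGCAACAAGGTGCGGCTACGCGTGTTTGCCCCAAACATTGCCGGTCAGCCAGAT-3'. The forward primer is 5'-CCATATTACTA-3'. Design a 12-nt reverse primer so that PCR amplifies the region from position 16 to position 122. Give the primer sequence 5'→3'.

The product's 3' end on the top strand is position 122.
The reverse primer anneals to the top strand over positions 111–122, i.e. to CAAACATTGCCG.
Its sequence written 5'→3' is the reverse complement: CGGCAATGTTTG.

5'-CGGCAATGTTTG-3'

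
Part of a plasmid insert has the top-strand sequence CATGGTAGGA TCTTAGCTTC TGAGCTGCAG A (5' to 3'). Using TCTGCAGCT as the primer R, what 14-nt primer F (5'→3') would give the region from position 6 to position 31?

5'-TAGGATCTTAGCTT-3'

The reverse primer's reverse complement AGCTGCAGA matches the template at positions 23–31; the product starts at position 6.
The forward primer is identical to the top strand over positions 6–19: TAGGATCTTAGCTT.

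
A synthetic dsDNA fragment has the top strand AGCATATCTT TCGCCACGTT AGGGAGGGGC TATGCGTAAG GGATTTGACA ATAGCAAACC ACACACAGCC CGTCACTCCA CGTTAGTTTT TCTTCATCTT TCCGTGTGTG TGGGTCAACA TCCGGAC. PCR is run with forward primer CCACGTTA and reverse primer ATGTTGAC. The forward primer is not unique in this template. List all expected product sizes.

The forward primer CCACGTTA matches the top strand at positions 14–21, 78–85.
The reverse primer's reverse complement is GTCAACAT, matching at positions 114–121.
Each forward site pairs with the reverse site to give a product ending at position 121: sizes 108, 44 bp.

108 bp, 44 bp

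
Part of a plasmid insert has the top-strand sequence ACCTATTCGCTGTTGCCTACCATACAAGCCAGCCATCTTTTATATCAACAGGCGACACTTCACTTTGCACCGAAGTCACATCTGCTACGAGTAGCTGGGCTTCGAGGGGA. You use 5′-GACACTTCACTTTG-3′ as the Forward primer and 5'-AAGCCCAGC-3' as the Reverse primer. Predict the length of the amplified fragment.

Forward primer GACACTTCACTTTG is found on the top strand at positions 54–67.
Reverse complement of the reverse primer: GCTGGGCTT. This occurs on the top strand at positions 94–102.
Product length = (reverse-primer end) − (forward-primer start) + 1 = 102 − 54 + 1 = 49 bp.

49 bp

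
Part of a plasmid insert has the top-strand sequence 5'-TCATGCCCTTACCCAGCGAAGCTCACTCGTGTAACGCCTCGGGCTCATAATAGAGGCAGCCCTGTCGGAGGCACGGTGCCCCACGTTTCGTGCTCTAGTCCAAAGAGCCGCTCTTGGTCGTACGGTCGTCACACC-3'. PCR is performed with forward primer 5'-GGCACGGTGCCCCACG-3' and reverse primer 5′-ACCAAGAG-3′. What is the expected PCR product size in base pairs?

49 bp

Forward primer GGCACGGTGCCCCACG is found on the top strand at positions 70–85.
Taking the reverse complement of ACCAAGAG gives CTCTTGGT, found at positions 111–118 on the template; the primer anneals here to the top strand with its 3' end pointing upstream.
The product runs from position 70 to position 118, so its length is 118 − 70 + 1 = 49 bp.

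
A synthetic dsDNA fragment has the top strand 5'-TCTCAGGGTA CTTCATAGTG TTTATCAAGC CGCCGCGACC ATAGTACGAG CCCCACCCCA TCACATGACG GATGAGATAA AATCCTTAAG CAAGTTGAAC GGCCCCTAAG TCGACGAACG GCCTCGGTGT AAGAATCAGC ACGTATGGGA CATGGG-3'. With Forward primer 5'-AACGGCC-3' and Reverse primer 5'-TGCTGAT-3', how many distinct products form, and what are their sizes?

Two products: 44 bp, 25 bp

The forward primer AACGGCC matches the top strand at positions 98–104, 117–123.
The reverse primer's reverse complement is ATCAGCA, matching at positions 135–141.
Each forward site pairs with the reverse site to give a product ending at position 141: sizes 44, 25 bp.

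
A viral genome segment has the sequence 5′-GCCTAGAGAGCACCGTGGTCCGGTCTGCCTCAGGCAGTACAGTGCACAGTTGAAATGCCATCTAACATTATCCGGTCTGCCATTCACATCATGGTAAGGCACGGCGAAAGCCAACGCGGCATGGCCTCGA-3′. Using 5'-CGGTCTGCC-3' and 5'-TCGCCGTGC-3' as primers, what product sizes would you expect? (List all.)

The forward primer CGGTCTGCC matches the top strand at positions 21–29, 73–81.
The reverse primer's reverse complement is GCACGGCGA, matching at positions 99–107.
Each forward site pairs with the reverse site to give a product ending at position 107: sizes 87, 35 bp.

87 bp, 35 bp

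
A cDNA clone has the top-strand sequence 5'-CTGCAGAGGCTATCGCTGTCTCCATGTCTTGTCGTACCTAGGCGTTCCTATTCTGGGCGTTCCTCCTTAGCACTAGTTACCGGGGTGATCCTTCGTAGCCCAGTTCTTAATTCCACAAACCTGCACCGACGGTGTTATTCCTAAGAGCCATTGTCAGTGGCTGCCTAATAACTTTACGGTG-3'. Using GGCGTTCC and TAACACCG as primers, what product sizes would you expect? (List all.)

97 bp, 82 bp

The forward primer GGCGTTCC matches the top strand at positions 41–48, 56–63.
The reverse primer's reverse complement is CGGTGTTA, matching at positions 130–137.
Each forward site pairs with the reverse site to give a product ending at position 137: sizes 97, 82 bp.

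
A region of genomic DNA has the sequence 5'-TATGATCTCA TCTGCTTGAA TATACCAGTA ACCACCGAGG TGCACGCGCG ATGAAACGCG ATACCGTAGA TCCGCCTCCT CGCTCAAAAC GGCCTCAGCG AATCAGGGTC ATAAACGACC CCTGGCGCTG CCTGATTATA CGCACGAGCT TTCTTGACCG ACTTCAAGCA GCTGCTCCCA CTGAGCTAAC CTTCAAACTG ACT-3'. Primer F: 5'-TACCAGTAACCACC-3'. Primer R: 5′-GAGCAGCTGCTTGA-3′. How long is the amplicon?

The forward primer matches the template at positions 23–36.
Reverse complement of the reverse primer: TCAAGCAGCTGCTC. This occurs on the top strand at positions 164–177.
Product length = (reverse-primer end) − (forward-primer start) + 1 = 177 − 23 + 1 = 155 bp.

155 bp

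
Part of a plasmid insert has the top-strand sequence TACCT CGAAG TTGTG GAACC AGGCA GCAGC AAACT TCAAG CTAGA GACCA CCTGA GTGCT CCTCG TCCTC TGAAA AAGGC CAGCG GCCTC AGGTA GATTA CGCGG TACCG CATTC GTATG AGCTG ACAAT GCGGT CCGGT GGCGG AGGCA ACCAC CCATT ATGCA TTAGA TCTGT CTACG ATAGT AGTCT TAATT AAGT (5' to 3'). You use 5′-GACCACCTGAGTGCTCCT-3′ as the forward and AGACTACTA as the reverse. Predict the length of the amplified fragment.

The forward primer matches the template at positions 46–63.
The reverse primer's reverse complement is TAGTAGTCT, which matches the template at positions 182–190.
Amplicon spans positions 46–190: 145 bp.

145 bp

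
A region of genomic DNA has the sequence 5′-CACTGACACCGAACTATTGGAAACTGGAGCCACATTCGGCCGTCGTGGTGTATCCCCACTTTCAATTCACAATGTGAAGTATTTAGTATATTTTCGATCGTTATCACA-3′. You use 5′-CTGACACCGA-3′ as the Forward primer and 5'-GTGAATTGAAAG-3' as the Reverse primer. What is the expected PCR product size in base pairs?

68 bp

The forward primer matches the template at positions 3–12.
The reverse primer's reverse complement is CTTTCAATTCAC, which matches the template at positions 59–70.
Amplicon spans positions 3–70: 68 bp.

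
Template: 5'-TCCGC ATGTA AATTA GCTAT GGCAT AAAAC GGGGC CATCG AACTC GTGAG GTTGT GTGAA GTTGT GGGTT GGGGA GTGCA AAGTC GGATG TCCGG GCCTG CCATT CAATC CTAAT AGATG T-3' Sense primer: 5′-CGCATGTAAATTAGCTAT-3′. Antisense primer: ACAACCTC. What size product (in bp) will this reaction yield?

53 bp

The forward primer matches the template at positions 3–20.
Reverse complement of the reverse primer: GAGGTTGT. This occurs on the top strand at positions 48–55.
Product length = (reverse-primer end) − (forward-primer start) + 1 = 55 − 3 + 1 = 53 bp.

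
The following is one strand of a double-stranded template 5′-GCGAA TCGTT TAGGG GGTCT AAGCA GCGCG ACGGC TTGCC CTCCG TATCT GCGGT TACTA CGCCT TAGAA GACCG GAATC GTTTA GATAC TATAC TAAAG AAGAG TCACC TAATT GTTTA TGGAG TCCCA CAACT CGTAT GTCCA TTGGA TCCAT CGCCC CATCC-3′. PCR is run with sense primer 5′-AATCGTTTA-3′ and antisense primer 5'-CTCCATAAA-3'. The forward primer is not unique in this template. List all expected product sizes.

The forward primer AATCGTTTA matches the top strand at positions 4–12, 77–85.
The reverse primer's reverse complement is TTTATGGAG, matching at positions 117–125.
Each forward site pairs with the reverse site to give a product ending at position 125: sizes 122, 49 bp.

122 bp, 49 bp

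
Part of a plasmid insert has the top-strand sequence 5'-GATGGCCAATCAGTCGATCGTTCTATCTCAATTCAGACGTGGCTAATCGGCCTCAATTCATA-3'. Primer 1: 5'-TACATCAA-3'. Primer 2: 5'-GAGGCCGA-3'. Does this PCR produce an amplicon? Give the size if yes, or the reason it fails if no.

Primer 1 (TACATCAA) does not match the top strand, and its reverse complement TTGATGTA does not match either.
With no annealing site for primer 1, no amplification occurs.

No product — primer 1 has no binding site in the template.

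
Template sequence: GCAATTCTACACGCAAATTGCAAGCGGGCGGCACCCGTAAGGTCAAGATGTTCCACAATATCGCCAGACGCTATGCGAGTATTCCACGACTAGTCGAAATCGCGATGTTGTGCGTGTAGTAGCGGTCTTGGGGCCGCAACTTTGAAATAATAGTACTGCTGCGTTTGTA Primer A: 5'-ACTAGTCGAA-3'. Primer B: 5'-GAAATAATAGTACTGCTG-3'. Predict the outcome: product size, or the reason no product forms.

No product — both primers anneal to the same strand and extend in the same direction.

Primer A (ACTAGTCGAA) matches the top strand at positions 89–98 (3' end points downstream).
Primer B (GAAATAATAGTACTGCTG) also matches the top strand directly, at positions 144–161 — its reverse complement CAGCAGTACTATTATTTC is not present.
Both primers anneal to the bottom strand with 3' ends pointing the same way, so neither can prime synthesis back toward the other.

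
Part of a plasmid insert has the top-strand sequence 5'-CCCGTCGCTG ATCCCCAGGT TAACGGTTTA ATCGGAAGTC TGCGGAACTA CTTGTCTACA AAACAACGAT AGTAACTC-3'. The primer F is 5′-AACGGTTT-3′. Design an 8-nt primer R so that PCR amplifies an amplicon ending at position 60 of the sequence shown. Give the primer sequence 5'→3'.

5'-TGTAGACA-3'

The forward primer binds at positions 22–29; the product's 3' end on the top strand is position 60.
The reverse primer anneals to the top strand over positions 53–60, i.e. to TGTCTACA.
Its sequence written 5'→3' is the reverse complement: TGTAGACA.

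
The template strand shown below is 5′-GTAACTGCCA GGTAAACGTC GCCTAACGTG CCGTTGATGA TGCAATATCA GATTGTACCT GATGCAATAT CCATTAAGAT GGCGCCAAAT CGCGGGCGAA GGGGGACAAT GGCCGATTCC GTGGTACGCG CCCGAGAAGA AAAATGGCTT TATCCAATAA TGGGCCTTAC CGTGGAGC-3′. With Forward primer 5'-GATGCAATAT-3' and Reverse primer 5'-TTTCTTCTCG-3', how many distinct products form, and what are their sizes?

Two products: 104 bp, 82 bp

The forward primer GATGCAATAT matches the top strand at positions 39–48, 61–70.
The reverse primer's reverse complement is CGAGAAGAAA, matching at positions 133–142.
Each forward site pairs with the reverse site to give a product ending at position 142: sizes 104, 82 bp.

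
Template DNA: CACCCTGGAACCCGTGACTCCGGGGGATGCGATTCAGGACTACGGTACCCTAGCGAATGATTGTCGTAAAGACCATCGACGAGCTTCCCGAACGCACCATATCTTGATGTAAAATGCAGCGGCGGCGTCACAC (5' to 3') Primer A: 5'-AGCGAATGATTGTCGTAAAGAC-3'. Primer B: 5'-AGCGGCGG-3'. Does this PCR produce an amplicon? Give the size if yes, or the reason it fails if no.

Primer A (AGCGAATGATTGTCGTAAAGAC) matches the top strand at positions 52–73 (3' end points downstream).
Primer B (AGCGGCGG) also matches the top strand directly, at positions 118–125 — its reverse complement CCGCCGCT is not present.
Both primers anneal to the bottom strand with 3' ends pointing the same way, so neither can prime synthesis back toward the other.

No product — both primers anneal to the same strand and extend in the same direction.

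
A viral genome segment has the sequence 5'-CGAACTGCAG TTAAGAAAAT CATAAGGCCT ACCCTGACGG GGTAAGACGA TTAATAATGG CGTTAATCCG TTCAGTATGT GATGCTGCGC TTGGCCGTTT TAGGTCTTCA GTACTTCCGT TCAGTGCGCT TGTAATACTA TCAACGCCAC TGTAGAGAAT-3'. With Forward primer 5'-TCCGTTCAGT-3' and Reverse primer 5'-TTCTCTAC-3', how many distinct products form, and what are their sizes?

Two products: 93 bp, 44 bp

The forward primer TCCGTTCAGT matches the top strand at positions 67–76, 116–125.
The reverse primer's reverse complement is GTAGAGAA, matching at positions 152–159.
Each forward site pairs with the reverse site to give a product ending at position 159: sizes 93, 44 bp.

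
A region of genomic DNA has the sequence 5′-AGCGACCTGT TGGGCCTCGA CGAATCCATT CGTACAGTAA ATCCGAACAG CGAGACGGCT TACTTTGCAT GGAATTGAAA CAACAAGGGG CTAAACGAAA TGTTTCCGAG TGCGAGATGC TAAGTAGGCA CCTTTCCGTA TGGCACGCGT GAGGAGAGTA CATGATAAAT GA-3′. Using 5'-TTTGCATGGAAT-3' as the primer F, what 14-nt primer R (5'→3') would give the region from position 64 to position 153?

The product's 3' end on the top strand is position 153.
The reverse primer anneals to the top strand over positions 140–153, i.e. to ATGGCACGCGTGAG.
Its sequence written 5'→3' is the reverse complement: CTCACGCGTGCCAT.

5'-CTCACGCGTGCCAT-3'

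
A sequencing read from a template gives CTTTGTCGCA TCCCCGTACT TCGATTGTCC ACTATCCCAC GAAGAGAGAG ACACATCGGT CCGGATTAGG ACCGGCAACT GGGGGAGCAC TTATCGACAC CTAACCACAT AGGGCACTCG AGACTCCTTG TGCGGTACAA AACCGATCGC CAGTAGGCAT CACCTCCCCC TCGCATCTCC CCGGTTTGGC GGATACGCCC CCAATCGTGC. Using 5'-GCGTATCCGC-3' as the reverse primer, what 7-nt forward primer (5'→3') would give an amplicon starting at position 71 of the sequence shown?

The reverse primer's reverse complement GCGGATACGC matches the template at positions 189–198; the product starts at position 71.
The forward primer is identical to the top strand over positions 71–77: ACCGGCA.

5'-ACCGGCA-3'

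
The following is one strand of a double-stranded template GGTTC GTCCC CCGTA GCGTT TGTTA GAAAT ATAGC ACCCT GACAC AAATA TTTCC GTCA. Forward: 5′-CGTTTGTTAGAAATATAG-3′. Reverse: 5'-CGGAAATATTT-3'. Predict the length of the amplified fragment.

Scanning the template, CGTTTGTTAGAAATATAG occurs at positions 17–34; this primer anneals to the bottom strand there with its 3' end pointing downstream.
Taking the reverse complement of CGGAAATATTT gives AAATATTTCCG, found at positions 46–56 on the template; the primer anneals here to the top strand with its 3' end pointing upstream.
Product length = (reverse-primer end) − (forward-primer start) + 1 = 56 − 17 + 1 = 40 bp.

40 bp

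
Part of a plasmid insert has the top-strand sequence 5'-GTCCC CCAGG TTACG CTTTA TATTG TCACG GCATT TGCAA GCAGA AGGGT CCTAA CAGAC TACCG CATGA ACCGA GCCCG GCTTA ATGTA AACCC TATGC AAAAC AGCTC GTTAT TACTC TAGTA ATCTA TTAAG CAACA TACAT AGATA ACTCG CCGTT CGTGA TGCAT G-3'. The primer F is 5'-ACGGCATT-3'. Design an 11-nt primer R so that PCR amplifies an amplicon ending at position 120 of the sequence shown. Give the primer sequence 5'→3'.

The forward primer binds at positions 28–35; the product's 3' end on the top strand is position 120.
The reverse primer anneals to the top strand over positions 110–120, i.e. to CGTTATTACTC.
Its sequence written 5'→3' is the reverse complement: GAGTAATAACG.

5'-GAGTAATAACG-3'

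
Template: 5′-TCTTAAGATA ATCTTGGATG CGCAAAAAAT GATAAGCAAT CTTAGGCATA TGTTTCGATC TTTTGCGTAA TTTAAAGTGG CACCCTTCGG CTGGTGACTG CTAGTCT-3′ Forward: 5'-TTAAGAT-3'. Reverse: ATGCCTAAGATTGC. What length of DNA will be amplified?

Forward primer TTAAGAT is found on the top strand at positions 3–9.
The reverse primer's reverse complement is GCAATCTTAGGCAT, which matches the template at positions 36–49.
The product runs from position 3 to position 49, so its length is 49 − 3 + 1 = 47 bp.

47 bp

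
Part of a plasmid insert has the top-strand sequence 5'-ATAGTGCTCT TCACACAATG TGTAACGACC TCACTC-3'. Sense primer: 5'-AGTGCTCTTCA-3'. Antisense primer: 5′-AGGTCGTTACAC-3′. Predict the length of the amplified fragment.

29 bp

Forward primer AGTGCTCTTCA is found on the top strand at positions 3–13.
Taking the reverse complement of AGGTCGTTACAC gives GTGTAACGACCT, found at positions 20–31 on the template; the primer anneals here to the top strand with its 3' end pointing upstream.
Amplicon spans positions 3–31: 29 bp.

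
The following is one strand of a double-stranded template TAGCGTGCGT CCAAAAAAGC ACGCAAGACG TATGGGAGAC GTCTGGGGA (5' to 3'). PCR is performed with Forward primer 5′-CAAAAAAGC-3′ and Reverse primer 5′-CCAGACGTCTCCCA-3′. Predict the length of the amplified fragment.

35 bp

Scanning the template, CAAAAAAGC occurs at positions 12–20; this primer anneals to the bottom strand there with its 3' end pointing downstream.
The reverse primer's reverse complement is TGGGAGACGTCTGG, which matches the template at positions 33–46.
Amplicon spans positions 12–46: 35 bp.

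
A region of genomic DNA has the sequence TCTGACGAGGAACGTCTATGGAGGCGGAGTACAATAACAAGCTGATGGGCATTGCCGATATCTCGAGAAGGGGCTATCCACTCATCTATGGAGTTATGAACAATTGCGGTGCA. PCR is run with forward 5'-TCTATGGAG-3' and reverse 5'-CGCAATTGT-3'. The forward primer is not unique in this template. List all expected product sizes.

The forward primer TCTATGGAG matches the top strand at positions 15–23, 85–93.
The reverse primer's reverse complement is ACAATTGCG, matching at positions 100–108.
Each forward site pairs with the reverse site to give a product ending at position 108: sizes 94, 24 bp.

94 bp, 24 bp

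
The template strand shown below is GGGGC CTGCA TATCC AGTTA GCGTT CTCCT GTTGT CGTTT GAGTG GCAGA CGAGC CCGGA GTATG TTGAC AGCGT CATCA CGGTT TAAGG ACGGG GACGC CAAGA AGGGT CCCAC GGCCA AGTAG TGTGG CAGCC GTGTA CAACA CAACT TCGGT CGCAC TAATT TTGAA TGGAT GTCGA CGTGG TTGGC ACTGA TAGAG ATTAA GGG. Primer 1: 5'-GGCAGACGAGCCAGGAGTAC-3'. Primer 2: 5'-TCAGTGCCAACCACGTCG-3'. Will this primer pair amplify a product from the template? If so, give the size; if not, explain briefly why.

No product — primer 1 has no binding site in the template.

Primer 1 (GGCAGACGAGCCAGGAGTAC) does not match the top strand, and its reverse complement GTACTCCTGGCTCGTCTGCC does not match either.
With no annealing site for primer 1, no amplification occurs.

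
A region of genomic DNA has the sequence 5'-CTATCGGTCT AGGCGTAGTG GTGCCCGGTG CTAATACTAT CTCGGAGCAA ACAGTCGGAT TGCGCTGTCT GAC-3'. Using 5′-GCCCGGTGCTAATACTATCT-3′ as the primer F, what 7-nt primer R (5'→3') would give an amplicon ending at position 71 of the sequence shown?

The forward primer binds at positions 23–42; the product's 3' end on the top strand is position 71.
The reverse primer anneals to the top strand over positions 65–71, i.e. to CTGTCTG.
Its sequence written 5'→3' is the reverse complement: CAGACAG.

5'-CAGACAG-3'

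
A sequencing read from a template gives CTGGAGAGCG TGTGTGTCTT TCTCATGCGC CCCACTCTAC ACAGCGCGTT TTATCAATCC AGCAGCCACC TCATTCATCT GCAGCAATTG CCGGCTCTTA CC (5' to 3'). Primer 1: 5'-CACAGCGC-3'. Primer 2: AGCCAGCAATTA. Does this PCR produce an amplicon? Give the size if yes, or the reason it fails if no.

No product — primer 2 has no binding site in the template.

Primer 2 (AGCCAGCAATTA) does not match the top strand, and its reverse complement TAATTGCTGGCT does not match either.
With no annealing site for primer 2, no amplification occurs.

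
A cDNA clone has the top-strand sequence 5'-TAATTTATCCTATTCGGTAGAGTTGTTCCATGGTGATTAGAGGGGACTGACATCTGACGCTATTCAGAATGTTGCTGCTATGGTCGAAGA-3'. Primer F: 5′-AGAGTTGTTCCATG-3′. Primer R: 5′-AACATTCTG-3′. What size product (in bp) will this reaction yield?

55 bp

The forward primer matches the template at positions 19–32.
Reverse complement of the reverse primer: CAGAATGTT. This occurs on the top strand at positions 65–73.
The product runs from position 19 to position 73, so its length is 73 − 19 + 1 = 55 bp.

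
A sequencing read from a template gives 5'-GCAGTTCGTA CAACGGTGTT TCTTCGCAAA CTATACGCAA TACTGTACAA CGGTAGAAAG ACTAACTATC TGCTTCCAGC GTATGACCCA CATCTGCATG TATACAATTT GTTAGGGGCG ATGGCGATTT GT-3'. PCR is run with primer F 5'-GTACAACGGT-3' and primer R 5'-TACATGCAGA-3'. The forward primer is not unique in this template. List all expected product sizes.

95 bp, 58 bp

The forward primer GTACAACGGT matches the top strand at positions 8–17, 45–54.
The reverse primer's reverse complement is TCTGCATGTA, matching at positions 93–102.
Each forward site pairs with the reverse site to give a product ending at position 102: sizes 95, 58 bp.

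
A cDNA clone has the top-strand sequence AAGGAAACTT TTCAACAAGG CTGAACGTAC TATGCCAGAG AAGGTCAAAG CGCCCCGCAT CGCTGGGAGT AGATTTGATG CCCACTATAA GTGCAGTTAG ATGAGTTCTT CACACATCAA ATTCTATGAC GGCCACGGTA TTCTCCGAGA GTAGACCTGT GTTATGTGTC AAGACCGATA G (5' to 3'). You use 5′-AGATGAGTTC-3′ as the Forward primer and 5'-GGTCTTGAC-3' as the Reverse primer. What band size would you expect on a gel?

Scanning the template, AGATGAGTTC occurs at positions 99–108; this primer anneals to the bottom strand there with its 3' end pointing downstream.
Taking the reverse complement of GGTCTTGAC gives GTCAAGACC, found at positions 168–176 on the template; the primer anneals here to the top strand with its 3' end pointing upstream.
The product runs from position 99 to position 176, so its length is 176 − 99 + 1 = 78 bp.

78 bp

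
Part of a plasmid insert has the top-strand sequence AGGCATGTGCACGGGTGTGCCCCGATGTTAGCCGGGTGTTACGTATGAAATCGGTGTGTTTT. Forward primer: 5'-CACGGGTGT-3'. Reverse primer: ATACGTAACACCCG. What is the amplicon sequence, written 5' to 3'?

The forward primer matches the template at positions 10–18.
Taking the reverse complement of ATACGTAACACCCG gives CGGGTGTTACGTAT, found at positions 33–46 on the template; the primer anneals here to the top strand with its 3' end pointing upstream.
The product is the template from position 10 through 46 (37 bp).

5'-CACGGGTGTGCCCCGATGTTAGCCGGGTGTTACGTAT-3'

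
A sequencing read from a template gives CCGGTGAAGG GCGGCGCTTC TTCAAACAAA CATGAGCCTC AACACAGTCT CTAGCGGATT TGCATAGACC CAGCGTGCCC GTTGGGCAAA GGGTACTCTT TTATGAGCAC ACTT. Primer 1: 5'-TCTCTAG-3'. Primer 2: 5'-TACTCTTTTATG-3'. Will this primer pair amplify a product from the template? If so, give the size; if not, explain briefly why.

No product — both primers anneal to the same strand and extend in the same direction.

Primer 1 (TCTCTAG) matches the top strand at positions 48–54 (3' end points downstream).
Primer 2 (TACTCTTTTATG) also matches the top strand directly, at positions 94–105 — its reverse complement CATAAAAGAGTA is not present.
Both primers anneal to the bottom strand with 3' ends pointing the same way, so neither can prime synthesis back toward the other.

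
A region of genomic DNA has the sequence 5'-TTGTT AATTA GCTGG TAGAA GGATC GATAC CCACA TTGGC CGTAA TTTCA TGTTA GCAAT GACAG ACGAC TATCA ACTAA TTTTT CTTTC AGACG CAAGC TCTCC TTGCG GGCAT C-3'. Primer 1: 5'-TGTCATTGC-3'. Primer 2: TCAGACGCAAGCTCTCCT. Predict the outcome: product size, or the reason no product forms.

Primer 1 (TGTCATTGC) has reverse complement GCAATGACA, which matches the top strand at positions 56–64; primer 1 anneals to the top strand there with its 3' end pointing upstream toward position 56.
Primer 2 (TCAGACGCAAGCTCTCCT) matches the top strand directly at positions 89–106; it anneals to the bottom strand with its 3' end pointing downstream toward position 106.
The 3' ends diverge (primer 1 extends toward position 1, primer 2 toward position 116), so the primers never converge on a shared product.

No product — the primers' 3' ends point away from each other.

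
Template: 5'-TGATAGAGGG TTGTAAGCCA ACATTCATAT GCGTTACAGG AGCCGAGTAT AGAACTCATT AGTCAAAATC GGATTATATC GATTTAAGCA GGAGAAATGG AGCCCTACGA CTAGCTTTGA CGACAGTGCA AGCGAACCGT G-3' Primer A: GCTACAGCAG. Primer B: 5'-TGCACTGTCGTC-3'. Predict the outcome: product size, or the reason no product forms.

Primer A (GCTACAGCAG) does not match the top strand, and its reverse complement CTGCTGTAGC does not match either.
With no annealing site for primer A, no amplification occurs.

No product — primer A has no binding site in the template.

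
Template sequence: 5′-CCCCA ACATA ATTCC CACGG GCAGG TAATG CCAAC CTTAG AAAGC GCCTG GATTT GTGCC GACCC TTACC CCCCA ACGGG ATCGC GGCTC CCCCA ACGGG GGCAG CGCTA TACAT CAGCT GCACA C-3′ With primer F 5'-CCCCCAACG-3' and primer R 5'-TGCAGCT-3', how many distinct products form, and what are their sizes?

The forward primer CCCCCAACG matches the top strand at positions 70–78, 90–98.
The reverse primer's reverse complement is AGCTGCA, matching at positions 117–123.
Each forward site pairs with the reverse site to give a product ending at position 123: sizes 54, 34 bp.

Two products: 54 bp, 34 bp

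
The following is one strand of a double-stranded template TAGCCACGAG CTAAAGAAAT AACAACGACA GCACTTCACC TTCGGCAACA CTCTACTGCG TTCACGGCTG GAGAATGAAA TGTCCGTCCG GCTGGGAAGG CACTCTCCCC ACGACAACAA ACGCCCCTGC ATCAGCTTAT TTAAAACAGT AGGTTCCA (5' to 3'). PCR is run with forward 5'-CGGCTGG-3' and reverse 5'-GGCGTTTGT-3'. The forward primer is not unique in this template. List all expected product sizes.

61 bp, 37 bp

The forward primer CGGCTGG matches the top strand at positions 65–71, 89–95.
The reverse primer's reverse complement is ACAAACGCC, matching at positions 117–125.
Each forward site pairs with the reverse site to give a product ending at position 125: sizes 61, 37 bp.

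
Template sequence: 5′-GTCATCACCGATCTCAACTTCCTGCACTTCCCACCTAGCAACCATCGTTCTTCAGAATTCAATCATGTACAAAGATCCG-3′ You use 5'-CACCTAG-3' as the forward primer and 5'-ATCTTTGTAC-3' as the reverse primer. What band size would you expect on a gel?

Scanning the template, CACCTAG occurs at positions 32–38; this primer anneals to the bottom strand there with its 3' end pointing downstream.
Reverse complement of the reverse primer: GTACAAAGAT. This occurs on the top strand at positions 67–76.
Amplicon spans positions 32–76: 45 bp.

45 bp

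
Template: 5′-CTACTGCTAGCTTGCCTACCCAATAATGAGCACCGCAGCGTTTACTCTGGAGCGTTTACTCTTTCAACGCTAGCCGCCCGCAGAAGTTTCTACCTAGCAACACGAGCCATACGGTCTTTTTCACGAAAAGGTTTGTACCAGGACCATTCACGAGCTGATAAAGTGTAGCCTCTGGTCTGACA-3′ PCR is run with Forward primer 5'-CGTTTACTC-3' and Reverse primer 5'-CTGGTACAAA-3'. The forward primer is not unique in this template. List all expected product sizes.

103 bp, 89 bp

The forward primer CGTTTACTC matches the top strand at positions 39–47, 53–61.
The reverse primer's reverse complement is TTTGTACCAG, matching at positions 132–141.
Each forward site pairs with the reverse site to give a product ending at position 141: sizes 103, 89 bp.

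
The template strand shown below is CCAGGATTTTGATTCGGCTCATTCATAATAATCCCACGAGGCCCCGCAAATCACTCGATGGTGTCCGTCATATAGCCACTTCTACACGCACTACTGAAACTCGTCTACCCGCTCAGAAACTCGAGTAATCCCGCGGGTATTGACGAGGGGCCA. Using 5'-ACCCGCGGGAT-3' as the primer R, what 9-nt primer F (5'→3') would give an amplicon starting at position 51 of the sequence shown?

The reverse primer's reverse complement ATCCCGCGGGT matches the template at positions 128–138; the product starts at position 51.
The forward primer is identical to the top strand over positions 51–59: TCACTCGAT.

5'-TCACTCGAT-3'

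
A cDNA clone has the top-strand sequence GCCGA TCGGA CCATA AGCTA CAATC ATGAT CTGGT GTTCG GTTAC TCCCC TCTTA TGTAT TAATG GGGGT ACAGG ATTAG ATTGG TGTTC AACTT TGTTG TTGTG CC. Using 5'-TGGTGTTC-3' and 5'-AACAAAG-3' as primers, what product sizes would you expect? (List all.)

The forward primer TGGTGTTC matches the top strand at positions 32–39, 83–90.
The reverse primer's reverse complement is CTTTGTT, matching at positions 93–99.
Each forward site pairs with the reverse site to give a product ending at position 99: sizes 68, 17 bp.

68 bp, 17 bp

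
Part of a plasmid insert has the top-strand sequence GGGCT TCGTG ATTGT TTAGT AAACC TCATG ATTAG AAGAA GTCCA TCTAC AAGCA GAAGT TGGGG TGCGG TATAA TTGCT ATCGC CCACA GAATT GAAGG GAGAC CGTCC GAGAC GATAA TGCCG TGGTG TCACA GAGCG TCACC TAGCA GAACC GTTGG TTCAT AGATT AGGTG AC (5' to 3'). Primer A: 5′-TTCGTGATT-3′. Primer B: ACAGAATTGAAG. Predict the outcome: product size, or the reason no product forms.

No product — both primers anneal to the same strand and extend in the same direction.

Primer A (TTCGTGATT) matches the top strand at positions 5–13 (3' end points downstream).
Primer B (ACAGAATTGAAG) also matches the top strand directly, at positions 88–99 — its reverse complement CTTCAATTCTGT is not present.
Both primers anneal to the bottom strand with 3' ends pointing the same way, so neither can prime synthesis back toward the other.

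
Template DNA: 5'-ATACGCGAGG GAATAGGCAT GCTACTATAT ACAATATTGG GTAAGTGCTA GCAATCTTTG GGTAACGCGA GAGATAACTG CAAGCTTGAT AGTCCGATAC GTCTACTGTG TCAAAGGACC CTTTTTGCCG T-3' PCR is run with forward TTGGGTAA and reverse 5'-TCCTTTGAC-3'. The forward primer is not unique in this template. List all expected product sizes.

The forward primer TTGGGTAA matches the top strand at positions 37–44, 58–65.
The reverse primer's reverse complement is GTCAAAGGA, matching at positions 110–118.
Each forward site pairs with the reverse site to give a product ending at position 118: sizes 82, 61 bp.

82 bp, 61 bp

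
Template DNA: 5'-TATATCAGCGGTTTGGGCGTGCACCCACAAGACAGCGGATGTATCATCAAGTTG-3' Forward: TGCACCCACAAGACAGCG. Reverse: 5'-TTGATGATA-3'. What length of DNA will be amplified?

The forward primer matches the template at positions 20–37.
Taking the reverse complement of TTGATGATA gives TATCATCAA, found at positions 42–50 on the template; the primer anneals here to the top strand with its 3' end pointing upstream.
The product runs from position 20 to position 50, so its length is 50 − 20 + 1 = 31 bp.

31 bp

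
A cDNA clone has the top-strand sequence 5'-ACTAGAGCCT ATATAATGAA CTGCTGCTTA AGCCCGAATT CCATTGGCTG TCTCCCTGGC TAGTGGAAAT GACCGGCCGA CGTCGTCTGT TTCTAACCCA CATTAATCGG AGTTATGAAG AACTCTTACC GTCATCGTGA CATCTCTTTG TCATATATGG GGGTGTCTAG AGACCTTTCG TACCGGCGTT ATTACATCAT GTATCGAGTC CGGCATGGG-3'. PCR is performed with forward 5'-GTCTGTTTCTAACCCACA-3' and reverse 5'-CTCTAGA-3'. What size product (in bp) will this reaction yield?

88 bp

The forward primer matches the template at positions 85–102.
The reverse primer's reverse complement is TCTAGAG, which matches the template at positions 166–172.
Amplicon spans positions 85–172: 88 bp.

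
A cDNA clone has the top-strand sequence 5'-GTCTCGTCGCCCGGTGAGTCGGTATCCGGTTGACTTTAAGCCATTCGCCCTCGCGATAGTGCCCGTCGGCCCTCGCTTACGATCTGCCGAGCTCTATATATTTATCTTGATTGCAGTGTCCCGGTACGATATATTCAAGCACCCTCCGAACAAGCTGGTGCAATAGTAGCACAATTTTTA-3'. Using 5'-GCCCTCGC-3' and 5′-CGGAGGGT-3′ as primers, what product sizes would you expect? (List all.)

The forward primer GCCCTCGC matches the top strand at positions 47–54, 69–76.
The reverse primer's reverse complement is ACCCTCCG, matching at positions 141–148.
Each forward site pairs with the reverse site to give a product ending at position 148: sizes 102, 80 bp.

102 bp, 80 bp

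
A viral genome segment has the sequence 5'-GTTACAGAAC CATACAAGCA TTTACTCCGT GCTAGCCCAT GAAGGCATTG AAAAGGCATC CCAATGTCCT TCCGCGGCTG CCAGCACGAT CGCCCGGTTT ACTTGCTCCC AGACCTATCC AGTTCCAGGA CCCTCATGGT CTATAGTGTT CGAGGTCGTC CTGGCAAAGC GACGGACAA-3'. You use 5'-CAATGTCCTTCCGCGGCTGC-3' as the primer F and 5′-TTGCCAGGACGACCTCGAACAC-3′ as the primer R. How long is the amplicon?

Forward primer CAATGTCCTTCCGCGGCTGC is found on the top strand at positions 62–81.
The reverse primer's reverse complement is GTGTTCGAGGTCGTCCTGGCAA, which matches the template at positions 146–167.
Product length = (reverse-primer end) − (forward-primer start) + 1 = 167 − 62 + 1 = 106 bp.

106 bp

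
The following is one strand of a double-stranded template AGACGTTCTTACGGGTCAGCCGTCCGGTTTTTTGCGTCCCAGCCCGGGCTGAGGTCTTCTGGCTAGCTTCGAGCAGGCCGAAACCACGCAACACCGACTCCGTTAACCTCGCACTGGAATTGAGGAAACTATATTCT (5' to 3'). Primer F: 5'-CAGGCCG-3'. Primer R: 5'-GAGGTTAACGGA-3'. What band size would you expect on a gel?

The forward primer matches the template at positions 74–80.
Reverse complement of the reverse primer: TCCGTTAACCTC. This occurs on the top strand at positions 99–110.
Amplicon spans positions 74–110: 37 bp.

37 bp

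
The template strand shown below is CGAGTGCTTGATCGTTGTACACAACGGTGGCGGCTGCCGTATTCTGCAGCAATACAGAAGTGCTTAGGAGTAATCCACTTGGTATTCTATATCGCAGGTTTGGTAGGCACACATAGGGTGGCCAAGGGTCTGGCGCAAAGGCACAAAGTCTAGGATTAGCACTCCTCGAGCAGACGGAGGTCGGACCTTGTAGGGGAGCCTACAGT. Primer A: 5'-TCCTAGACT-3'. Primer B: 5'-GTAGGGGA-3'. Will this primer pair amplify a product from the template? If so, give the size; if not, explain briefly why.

Primer A (TCCTAGACT) has reverse complement AGTCTAGGA, which matches the top strand at positions 147–155; primer A anneals to the top strand there with its 3' end pointing upstream toward position 147.
Primer B (GTAGGGGA) matches the top strand directly at positions 190–197; it anneals to the bottom strand with its 3' end pointing downstream toward position 197.
The 3' ends diverge (primer A extends toward position 1, primer B toward position 206), so the primers never converge on a shared product.

No product — the primers' 3' ends point away from each other.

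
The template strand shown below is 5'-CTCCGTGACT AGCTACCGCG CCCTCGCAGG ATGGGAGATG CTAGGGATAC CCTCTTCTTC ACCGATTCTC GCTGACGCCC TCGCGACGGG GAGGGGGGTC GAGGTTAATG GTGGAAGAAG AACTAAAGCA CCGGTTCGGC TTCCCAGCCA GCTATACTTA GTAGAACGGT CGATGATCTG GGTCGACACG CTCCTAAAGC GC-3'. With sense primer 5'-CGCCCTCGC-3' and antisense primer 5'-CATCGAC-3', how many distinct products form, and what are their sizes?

Two products: 157 bp, 100 bp

The forward primer CGCCCTCGC matches the top strand at positions 19–27, 76–84.
The reverse primer's reverse complement is GTCGATG, matching at positions 169–175.
Each forward site pairs with the reverse site to give a product ending at position 175: sizes 157, 100 bp.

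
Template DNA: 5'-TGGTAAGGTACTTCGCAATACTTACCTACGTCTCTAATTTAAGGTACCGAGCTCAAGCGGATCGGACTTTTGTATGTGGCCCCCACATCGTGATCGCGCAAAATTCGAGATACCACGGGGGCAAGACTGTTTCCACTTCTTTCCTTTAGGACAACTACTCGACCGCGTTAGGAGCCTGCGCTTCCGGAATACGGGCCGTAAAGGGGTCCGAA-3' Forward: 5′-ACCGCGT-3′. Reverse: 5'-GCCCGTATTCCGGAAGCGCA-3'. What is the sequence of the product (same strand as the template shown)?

5'-ACCGCGTTAGGAGCCTGCGCTTCCGGAATACGGGC-3'

Scanning the template, ACCGCGT occurs at positions 162–168; this primer anneals to the bottom strand there with its 3' end pointing downstream.
The reverse primer's reverse complement is TGCGCTTCCGGAATACGGGC, which matches the template at positions 177–196.
The product is the template from position 162 through 196 (35 bp).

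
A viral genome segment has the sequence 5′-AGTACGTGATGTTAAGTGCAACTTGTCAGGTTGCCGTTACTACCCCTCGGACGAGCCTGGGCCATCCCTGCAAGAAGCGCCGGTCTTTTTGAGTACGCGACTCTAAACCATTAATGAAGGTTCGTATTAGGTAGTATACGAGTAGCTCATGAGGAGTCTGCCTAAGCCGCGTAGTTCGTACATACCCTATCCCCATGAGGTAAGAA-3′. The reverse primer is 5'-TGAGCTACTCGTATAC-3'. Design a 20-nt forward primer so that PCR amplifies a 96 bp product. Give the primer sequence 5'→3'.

The reverse primer's reverse complement GTATACGAGTAGCTCA matches the template at positions 134–149, so the product ends at position 149.
A 96 bp product then starts at position 149 − 96 + 1 = 54.
The forward primer is identical to the top strand there: AGCCTGGGCCATCCCTGCAA.

5'-AGCCTGGGCCATCCCTGCAA-3'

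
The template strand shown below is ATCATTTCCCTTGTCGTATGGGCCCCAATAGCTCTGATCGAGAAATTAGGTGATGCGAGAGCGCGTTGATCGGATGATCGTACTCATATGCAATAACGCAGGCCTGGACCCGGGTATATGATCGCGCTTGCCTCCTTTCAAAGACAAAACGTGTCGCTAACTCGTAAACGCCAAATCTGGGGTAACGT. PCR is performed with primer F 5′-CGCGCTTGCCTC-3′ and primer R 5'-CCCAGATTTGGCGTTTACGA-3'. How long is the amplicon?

59 bp

Scanning the template, CGCGCTTGCCTC occurs at positions 123–134; this primer anneals to the bottom strand there with its 3' end pointing downstream.
Reverse complement of the reverse primer: TCGTAAACGCCAAATCTGGG. This occurs on the top strand at positions 162–181.
Amplicon spans positions 123–181: 59 bp.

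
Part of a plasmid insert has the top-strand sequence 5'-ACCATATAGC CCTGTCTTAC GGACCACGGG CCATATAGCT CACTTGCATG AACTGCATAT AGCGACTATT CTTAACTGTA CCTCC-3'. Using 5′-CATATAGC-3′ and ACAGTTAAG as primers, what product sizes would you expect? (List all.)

77 bp, 48 bp, 24 bp

The forward primer CATATAGC matches the top strand at positions 3–10, 32–39, 56–63.
The reverse primer's reverse complement is CTTAACTGT, matching at positions 71–79.
Each forward site pairs with the reverse site to give a product ending at position 79: sizes 77, 48, 24 bp.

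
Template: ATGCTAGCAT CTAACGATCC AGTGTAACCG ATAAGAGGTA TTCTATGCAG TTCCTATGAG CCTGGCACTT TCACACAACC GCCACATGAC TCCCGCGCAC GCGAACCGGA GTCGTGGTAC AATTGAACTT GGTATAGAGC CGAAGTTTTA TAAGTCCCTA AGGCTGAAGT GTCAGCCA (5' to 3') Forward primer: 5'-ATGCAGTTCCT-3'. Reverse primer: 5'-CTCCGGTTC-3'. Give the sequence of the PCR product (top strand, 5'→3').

5'-ATGCAGTTCCTATGAGCCTGGCACTTTCACACAACCGCCACATGACTCCCGCGCACGCGAACCGGAG-3'

Forward primer ATGCAGTTCCT is found on the top strand at positions 45–55.
Taking the reverse complement of CTCCGGTTC gives GAACCGGAG, found at positions 103–111 on the template; the primer anneals here to the top strand with its 3' end pointing upstream.
The product is the template from position 45 through 111 (67 bp).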